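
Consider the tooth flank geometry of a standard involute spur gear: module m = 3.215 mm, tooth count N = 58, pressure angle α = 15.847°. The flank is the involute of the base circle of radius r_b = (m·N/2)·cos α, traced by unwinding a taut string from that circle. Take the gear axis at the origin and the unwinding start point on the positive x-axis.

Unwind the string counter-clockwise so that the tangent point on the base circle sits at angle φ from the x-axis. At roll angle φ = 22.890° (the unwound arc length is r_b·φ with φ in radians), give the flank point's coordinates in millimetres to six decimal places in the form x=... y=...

pitch radius r_p = m·N/2 = 3.215·58/2 = 93.235000
base radius r_b = r_p·cos α = 93.235000·cos 15.847° = 89.691540
roll angle φ = 22.890° = 0.39950587 rad
x = r_b·(cos φ + φ·sin φ) = 89.691540·(0.92125331 + 0.39950587·0.38896317) = 96.566071
y = r_b·(sin φ − φ·cos φ) = 89.691540·(0.38896317 − 0.39950587·0.92125331) = 1.876084

x=96.566071 y=1.876084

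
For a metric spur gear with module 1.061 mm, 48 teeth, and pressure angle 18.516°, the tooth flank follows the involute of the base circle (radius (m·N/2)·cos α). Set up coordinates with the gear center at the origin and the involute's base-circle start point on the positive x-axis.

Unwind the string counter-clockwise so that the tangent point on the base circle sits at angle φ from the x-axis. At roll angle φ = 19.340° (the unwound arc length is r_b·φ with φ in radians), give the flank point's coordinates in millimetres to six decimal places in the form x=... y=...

pitch radius r_p = m·N/2 = 1.061·48/2 = 25.464000
base radius r_b = r_p·cos α = 25.464000·cos 18.516° = 24.145856
roll angle φ = 19.340° = 0.33754668 rad
x = r_b·(cos φ + φ·sin φ) = 24.145856·(0.94356998 + 0.33754668·0.33117321) = 25.482484
y = r_b·(sin φ − φ·cos φ) = 24.145856·(0.33117321 − 0.33754668·0.94356998) = 0.306032

x=25.482484 y=0.306032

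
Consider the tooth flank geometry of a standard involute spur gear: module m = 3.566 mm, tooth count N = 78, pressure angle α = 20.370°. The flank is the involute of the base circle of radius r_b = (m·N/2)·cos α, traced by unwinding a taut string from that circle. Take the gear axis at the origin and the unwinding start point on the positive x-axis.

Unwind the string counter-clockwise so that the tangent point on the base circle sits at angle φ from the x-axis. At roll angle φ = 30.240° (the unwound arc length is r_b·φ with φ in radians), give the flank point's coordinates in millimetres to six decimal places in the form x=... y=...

x=147.290650 y=6.213134

pitch radius r_p = m·N/2 = 3.566·78/2 = 139.074000
base radius r_b = r_p·cos α = 139.074000·cos 20.370° = 130.376920
roll angle φ = 30.240° = 0.52778757 rad
x = r_b·(cos φ + φ·sin φ) = 130.376920·(0.86392342 + 0.52778757·0.50362320) = 147.290650
y = r_b·(sin φ − φ·cos φ) = 130.376920·(0.50362320 − 0.52778757·0.86392342) = 6.213134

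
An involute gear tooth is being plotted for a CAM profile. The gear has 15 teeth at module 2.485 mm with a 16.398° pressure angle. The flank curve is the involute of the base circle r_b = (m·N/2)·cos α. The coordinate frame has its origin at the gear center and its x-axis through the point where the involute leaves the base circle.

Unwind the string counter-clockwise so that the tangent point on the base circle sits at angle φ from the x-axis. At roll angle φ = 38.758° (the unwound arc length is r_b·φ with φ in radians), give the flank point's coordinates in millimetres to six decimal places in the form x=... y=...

pitch radius r_p = m·N/2 = 2.485·15/2 = 18.637500
base radius r_b = r_p·cos α = 18.637500·cos 16.398° = 17.879398
roll angle φ = 38.758° = 0.67645471 rad
x = r_b·(cos φ + φ·sin φ) = 17.879398·(0.77979708 + 0.67645471·0.62603236) = 21.513915
y = r_b·(sin φ − φ·cos φ) = 17.879398·(0.62603236 − 0.67645471·0.77979708) = 1.761746

x=21.513915 y=1.761746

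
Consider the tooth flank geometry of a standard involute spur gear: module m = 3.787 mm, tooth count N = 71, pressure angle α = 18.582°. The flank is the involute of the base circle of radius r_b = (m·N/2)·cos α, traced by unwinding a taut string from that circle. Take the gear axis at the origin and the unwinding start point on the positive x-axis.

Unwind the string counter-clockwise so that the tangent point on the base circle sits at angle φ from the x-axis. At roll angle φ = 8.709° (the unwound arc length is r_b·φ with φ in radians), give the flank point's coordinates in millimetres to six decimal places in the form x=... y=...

x=128.893622 y=0.148828

pitch radius r_p = m·N/2 = 3.787·71/2 = 134.438500
base radius r_b = r_p·cos α = 134.438500·cos 18.582° = 127.430028
roll angle φ = 8.709° = 0.15200072 rad
x = r_b·(cos φ + φ·sin φ) = 127.430028·(0.98847011 + 0.15200072·0.15141609) = 128.893622
y = r_b·(sin φ − φ·cos φ) = 127.430028·(0.15141609 − 0.15200072·0.98847011) = 0.148828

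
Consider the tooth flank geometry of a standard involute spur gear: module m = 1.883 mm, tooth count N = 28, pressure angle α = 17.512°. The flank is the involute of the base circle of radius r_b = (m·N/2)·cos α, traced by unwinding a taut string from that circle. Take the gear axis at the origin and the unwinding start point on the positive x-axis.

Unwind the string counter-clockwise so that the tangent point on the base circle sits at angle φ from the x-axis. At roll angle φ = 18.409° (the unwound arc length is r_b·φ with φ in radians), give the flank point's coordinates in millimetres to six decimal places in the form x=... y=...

pitch radius r_p = m·N/2 = 1.883·28/2 = 26.362000
base radius r_b = r_p·cos α = 26.362000·cos 17.512° = 25.140225
roll angle φ = 18.409° = 0.32129766 rad
x = r_b·(cos φ + φ·sin φ) = 25.140225·(0.94882642 + 0.32129766·0.31579808) = 26.404568
y = r_b·(sin φ − φ·cos φ) = 25.140225·(0.31579808 − 0.32129766·0.94882642) = 0.275094

x=26.404568 y=0.275094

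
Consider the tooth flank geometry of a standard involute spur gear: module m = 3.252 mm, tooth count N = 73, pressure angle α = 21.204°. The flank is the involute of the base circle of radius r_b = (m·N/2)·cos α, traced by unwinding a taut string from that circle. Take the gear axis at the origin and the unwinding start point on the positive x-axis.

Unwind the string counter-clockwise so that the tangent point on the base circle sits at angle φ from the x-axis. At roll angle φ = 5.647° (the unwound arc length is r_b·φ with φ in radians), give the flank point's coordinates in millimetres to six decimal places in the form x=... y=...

pitch radius r_p = m·N/2 = 3.252·73/2 = 118.698000
base radius r_b = r_p·cos α = 118.698000·cos 21.204° = 110.661974
roll angle φ = 5.647° = 0.09855874 rad
x = r_b·(cos φ + φ·sin φ) = 110.661974·(0.99514702 + 0.09855874·0.09839926) = 111.198145
y = r_b·(sin φ − φ·cos φ) = 110.661974·(0.09839926 − 0.09855874·0.99514702) = 0.035281

x=111.198145 y=0.035281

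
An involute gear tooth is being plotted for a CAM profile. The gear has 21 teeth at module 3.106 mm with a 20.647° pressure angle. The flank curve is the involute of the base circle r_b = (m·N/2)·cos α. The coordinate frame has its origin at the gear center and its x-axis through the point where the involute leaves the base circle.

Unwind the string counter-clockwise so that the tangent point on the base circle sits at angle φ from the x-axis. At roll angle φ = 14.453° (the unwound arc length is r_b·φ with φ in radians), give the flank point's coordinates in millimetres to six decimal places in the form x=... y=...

pitch radius r_p = m·N/2 = 3.106·21/2 = 32.613000
base radius r_b = r_p·cos α = 32.613000·cos 20.647° = 30.518287
roll angle φ = 14.453° = 0.25225244 rad
x = r_b·(cos φ + φ·sin φ) = 30.518287·(0.96835270 + 0.25225244·0.24958574) = 31.473854
y = r_b·(sin φ − φ·cos φ) = 30.518287·(0.24958574 − 0.25225244·0.96835270) = 0.162248

x=31.473854 y=0.162248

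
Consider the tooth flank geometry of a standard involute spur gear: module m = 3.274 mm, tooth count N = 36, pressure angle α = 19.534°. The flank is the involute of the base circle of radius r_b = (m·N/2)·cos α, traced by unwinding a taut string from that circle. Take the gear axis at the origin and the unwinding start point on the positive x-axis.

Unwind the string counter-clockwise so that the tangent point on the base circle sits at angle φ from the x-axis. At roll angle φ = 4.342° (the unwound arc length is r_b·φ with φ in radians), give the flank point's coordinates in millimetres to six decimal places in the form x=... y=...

x=55.699318 y=0.008053

pitch radius r_p = m·N/2 = 3.274·36/2 = 58.932000
base radius r_b = r_p·cos α = 58.932000·cos 19.534° = 55.540065
roll angle φ = 4.342° = 0.07578220 rad
x = r_b·(cos φ + φ·sin φ) = 55.540065·(0.99712990 + 0.07578220·0.07570968) = 55.699318
y = r_b·(sin φ − φ·cos φ) = 55.540065·(0.07570968 − 0.07578220·0.99712990) = 0.008053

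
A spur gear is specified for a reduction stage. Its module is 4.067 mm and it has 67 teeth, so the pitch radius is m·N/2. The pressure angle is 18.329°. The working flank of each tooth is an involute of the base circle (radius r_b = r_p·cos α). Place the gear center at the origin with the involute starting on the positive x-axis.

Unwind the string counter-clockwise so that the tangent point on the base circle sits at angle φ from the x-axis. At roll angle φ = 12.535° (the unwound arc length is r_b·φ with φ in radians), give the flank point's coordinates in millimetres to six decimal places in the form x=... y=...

pitch radius r_p = m·N/2 = 4.067·67/2 = 136.244500
base radius r_b = r_p·cos α = 136.244500·cos 18.329° = 129.332330
roll angle φ = 12.535° = 0.21877702 rad
x = r_b·(cos φ + φ·sin φ) = 129.332330·(0.97616361 + 0.21877702·0.21703596) = 132.390534
y = r_b·(sin φ − φ·cos φ) = 129.332330·(0.21703596 − 0.21877702·0.97616361) = 0.449274

x=132.390534 y=0.449274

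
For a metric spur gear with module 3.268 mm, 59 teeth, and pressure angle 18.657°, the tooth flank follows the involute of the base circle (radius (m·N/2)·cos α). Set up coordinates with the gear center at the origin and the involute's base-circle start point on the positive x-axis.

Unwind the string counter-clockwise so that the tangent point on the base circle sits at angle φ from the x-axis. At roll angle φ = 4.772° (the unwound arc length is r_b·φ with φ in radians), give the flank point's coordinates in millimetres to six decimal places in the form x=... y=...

x=91.656177 y=0.017578

pitch radius r_p = m·N/2 = 3.268·59/2 = 96.406000
base radius r_b = r_p·cos α = 96.406000·cos 18.657° = 91.339925
roll angle φ = 4.772° = 0.08328711 rad
x = r_b·(cos φ + φ·sin φ) = 91.339925·(0.99653363 + 0.08328711·0.08319086) = 91.656177
y = r_b·(sin φ − φ·cos φ) = 91.339925·(0.08319086 − 0.08328711·0.99653363) = 0.017578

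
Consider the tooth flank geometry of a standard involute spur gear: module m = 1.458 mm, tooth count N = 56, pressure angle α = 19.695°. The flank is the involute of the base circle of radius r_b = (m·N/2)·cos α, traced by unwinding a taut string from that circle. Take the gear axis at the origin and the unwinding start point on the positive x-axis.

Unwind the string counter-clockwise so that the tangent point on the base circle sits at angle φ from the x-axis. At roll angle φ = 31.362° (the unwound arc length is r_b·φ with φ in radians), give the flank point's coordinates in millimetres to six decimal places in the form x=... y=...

pitch radius r_p = m·N/2 = 1.458·56/2 = 40.824000
base radius r_b = r_p·cos α = 40.824000·cos 19.695° = 38.435794
roll angle φ = 31.362° = 0.54737016 rad
x = r_b·(cos φ + φ·sin φ) = 38.435794·(0.85389616 + 0.54737016·0.52044342) = 43.769582
y = r_b·(sin φ − φ·cos φ) = 38.435794·(0.52044342 − 0.54737016·0.85389616) = 2.038871

x=43.769582 y=2.038871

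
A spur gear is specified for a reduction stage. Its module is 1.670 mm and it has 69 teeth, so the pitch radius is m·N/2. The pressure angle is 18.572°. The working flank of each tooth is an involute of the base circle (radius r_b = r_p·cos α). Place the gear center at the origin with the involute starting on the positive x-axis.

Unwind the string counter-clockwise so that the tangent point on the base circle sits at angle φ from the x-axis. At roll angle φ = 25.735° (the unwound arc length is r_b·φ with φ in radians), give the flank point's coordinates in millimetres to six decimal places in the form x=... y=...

pitch radius r_p = m·N/2 = 1.670·69/2 = 57.615000
base radius r_b = r_p·cos α = 57.615000·cos 18.572° = 54.614651
roll angle φ = 25.735° = 0.44916048 rad
x = r_b·(cos φ + φ·sin φ) = 54.614651·(0.90081195 + 0.44916048·0.43420944) = 59.849010
y = r_b·(sin φ − φ·cos φ) = 54.614651·(0.43420944 − 0.44916048·0.90081195) = 1.616611

x=59.849010 y=1.616611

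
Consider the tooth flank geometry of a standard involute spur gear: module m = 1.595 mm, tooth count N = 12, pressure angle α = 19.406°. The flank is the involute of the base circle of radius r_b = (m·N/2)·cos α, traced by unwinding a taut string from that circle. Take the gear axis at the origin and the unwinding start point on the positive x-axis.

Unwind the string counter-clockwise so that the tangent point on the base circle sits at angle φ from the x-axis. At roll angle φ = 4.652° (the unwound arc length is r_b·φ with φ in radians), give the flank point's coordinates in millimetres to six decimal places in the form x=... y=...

x=9.056011 y=0.001609

pitch radius r_p = m·N/2 = 1.595·12/2 = 9.570000
base radius r_b = r_p·cos α = 9.570000·cos 19.406° = 9.026308
roll angle φ = 4.652° = 0.08119272 rad
x = r_b·(cos φ + φ·sin φ) = 9.026308·(0.99670568 + 0.08119272·0.08110354) = 9.056011
y = r_b·(sin φ − φ·cos φ) = 9.026308·(0.08110354 − 0.08119272·0.99670568) = 0.001609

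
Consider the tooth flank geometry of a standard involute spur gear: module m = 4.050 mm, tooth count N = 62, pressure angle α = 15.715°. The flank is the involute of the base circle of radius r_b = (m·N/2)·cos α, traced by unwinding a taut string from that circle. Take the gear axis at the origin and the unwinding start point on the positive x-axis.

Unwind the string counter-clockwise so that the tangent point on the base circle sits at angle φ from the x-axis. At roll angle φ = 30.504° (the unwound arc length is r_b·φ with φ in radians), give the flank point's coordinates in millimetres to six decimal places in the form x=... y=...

pitch radius r_p = m·N/2 = 4.050·62/2 = 125.550000
base radius r_b = r_p·cos α = 125.550000·cos 15.715° = 120.857050
roll angle φ = 30.504° = 0.53239524 rad
x = r_b·(cos φ + φ·sin φ) = 120.857050·(0.86159373 + 0.53239524·0.50759851) = 136.790452
y = r_b·(sin φ − φ·cos φ) = 120.857050·(0.50759851 − 0.53239524·0.86159373) = 5.908716

x=136.790452 y=5.908716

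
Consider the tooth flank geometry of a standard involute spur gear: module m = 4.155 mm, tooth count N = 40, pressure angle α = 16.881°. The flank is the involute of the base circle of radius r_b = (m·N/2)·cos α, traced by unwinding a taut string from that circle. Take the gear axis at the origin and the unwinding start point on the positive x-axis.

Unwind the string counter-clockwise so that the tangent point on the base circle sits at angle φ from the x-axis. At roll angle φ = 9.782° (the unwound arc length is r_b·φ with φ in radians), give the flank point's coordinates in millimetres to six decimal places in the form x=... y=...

x=80.669700 y=0.131522

pitch radius r_p = m·N/2 = 4.155·40/2 = 83.100000
base radius r_b = r_p·cos α = 83.100000·cos 16.881° = 79.519215
roll angle φ = 9.782° = 0.17072811 rad
x = r_b·(cos φ + φ·sin φ) = 79.519215·(0.98546132 + 0.17072811·0.16989992) = 80.669700
y = r_b·(sin φ − φ·cos φ) = 79.519215·(0.16989992 − 0.17072811·0.98546132) = 0.131522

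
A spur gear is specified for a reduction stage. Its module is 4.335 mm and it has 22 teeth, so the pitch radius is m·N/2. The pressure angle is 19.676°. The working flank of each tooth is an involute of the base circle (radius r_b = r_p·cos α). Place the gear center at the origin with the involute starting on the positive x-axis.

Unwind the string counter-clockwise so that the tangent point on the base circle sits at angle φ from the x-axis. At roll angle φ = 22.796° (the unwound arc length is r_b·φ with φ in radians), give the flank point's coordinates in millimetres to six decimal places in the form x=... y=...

x=48.315166 y=0.927791

pitch radius r_p = m·N/2 = 4.335·22/2 = 47.685000
base radius r_b = r_p·cos α = 47.685000·cos 19.676° = 44.900752
roll angle φ = 22.796° = 0.39786526 rad
x = r_b·(cos φ + φ·sin φ) = 44.900752·(0.92189020 + 0.39786526·0.38745123) = 48.315166
y = r_b·(sin φ − φ·cos φ) = 44.900752·(0.38745123 − 0.39786526·0.92189020) = 0.927791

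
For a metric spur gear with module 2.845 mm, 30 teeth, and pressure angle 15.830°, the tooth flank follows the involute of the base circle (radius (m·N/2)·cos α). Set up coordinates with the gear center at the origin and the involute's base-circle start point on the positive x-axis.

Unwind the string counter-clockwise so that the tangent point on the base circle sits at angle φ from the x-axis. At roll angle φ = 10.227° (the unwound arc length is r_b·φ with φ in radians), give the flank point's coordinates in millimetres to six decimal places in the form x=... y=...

x=41.705402 y=0.077581

pitch radius r_p = m·N/2 = 2.845·30/2 = 42.675000
base radius r_b = r_p·cos α = 42.675000·cos 15.830° = 41.056563
roll angle φ = 10.227° = 0.17849482 rad
x = r_b·(cos φ + φ·sin φ) = 41.056563·(0.98411205 + 0.17849482·0.17754851) = 41.705402
y = r_b·(sin φ − φ·cos φ) = 41.056563·(0.17754851 − 0.17849482·0.98411205) = 0.077581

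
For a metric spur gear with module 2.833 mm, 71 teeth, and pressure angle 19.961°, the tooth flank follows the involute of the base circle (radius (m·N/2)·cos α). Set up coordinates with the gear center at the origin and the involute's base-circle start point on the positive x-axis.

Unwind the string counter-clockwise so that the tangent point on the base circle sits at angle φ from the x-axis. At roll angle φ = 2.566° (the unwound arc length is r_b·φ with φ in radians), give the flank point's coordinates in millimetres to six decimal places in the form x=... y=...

x=94.624440 y=0.002830

pitch radius r_p = m·N/2 = 2.833·71/2 = 100.571500
base radius r_b = r_p·cos α = 100.571500·cos 19.961° = 94.529688
roll angle φ = 2.566° = 0.04478515 rad
x = r_b·(cos φ + φ·sin φ) = 94.529688·(0.99899731 + 0.04478515·0.04477018) = 94.624440
y = r_b·(sin φ − φ·cos φ) = 94.529688·(0.04477018 − 0.04478515·0.99899731) = 0.002830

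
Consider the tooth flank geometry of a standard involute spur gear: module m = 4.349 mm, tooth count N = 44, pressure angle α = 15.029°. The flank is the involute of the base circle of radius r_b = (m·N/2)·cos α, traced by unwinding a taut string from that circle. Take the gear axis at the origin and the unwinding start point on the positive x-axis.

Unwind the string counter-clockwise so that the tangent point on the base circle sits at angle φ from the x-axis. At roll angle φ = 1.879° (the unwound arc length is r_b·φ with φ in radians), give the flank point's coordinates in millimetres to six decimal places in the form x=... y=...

pitch radius r_p = m·N/2 = 4.349·44/2 = 95.678000
base radius r_b = r_p·cos α = 95.678000·cos 15.029° = 92.405306
roll angle φ = 1.879° = 0.03279474 rad
x = r_b·(cos φ + φ·sin φ) = 92.405306·(0.99946230 + 0.03279474·0.03278886) = 92.454983
y = r_b·(sin φ − φ·cos φ) = 92.405306·(0.03278886 − 0.03279474·0.99946230) = 0.001086

x=92.454983 y=0.001086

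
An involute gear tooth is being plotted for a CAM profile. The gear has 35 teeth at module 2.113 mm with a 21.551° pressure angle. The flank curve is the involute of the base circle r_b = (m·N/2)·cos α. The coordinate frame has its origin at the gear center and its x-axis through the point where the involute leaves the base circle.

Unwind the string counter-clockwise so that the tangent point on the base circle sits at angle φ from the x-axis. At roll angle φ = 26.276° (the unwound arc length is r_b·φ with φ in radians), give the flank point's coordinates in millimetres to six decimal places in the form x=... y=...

x=37.821137 y=1.082655

pitch radius r_p = m·N/2 = 2.113·35/2 = 36.977500
base radius r_b = r_p·cos α = 36.977500·cos 21.551° = 34.392439
roll angle φ = 26.276° = 0.45860271 rad
x = r_b·(cos φ + φ·sin φ) = 34.392439·(0.89667194 + 0.45860271·0.44269563) = 37.821137
y = r_b·(sin φ − φ·cos φ) = 34.392439·(0.44269563 − 0.45860271·0.89667194) = 1.082655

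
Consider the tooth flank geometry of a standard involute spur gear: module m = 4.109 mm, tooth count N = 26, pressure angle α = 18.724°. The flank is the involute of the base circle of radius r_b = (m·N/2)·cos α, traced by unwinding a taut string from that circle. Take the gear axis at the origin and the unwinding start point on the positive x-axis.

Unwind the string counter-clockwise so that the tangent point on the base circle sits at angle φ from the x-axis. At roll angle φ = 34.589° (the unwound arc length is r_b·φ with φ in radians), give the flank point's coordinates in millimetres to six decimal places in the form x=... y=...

pitch radius r_p = m·N/2 = 4.109·26/2 = 53.417000
base radius r_b = r_p·cos α = 53.417000·cos 18.724° = 50.589953
roll angle φ = 34.589° = 0.60369193 rad
x = r_b·(cos φ + φ·sin φ) = 50.589953·(0.82324537 + 0.60369193·0.56768570) = 58.985490
y = r_b·(sin φ − φ·cos φ) = 50.589953·(0.56768570 − 0.60369193·0.82324537) = 3.576665

x=58.985490 y=3.576665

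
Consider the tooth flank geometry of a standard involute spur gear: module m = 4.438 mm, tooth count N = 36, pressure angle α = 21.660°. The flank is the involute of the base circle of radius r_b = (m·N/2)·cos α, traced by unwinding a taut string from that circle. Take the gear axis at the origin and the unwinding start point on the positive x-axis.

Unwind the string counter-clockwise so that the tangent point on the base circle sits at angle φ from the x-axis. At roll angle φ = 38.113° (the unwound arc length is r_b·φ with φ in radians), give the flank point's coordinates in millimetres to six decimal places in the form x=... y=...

x=88.896437 y=6.967038

pitch radius r_p = m·N/2 = 4.438·36/2 = 79.884000
base radius r_b = r_p·cos α = 79.884000·cos 21.660° = 74.243429
roll angle φ = 38.113° = 0.66519734 rad
x = r_b·(cos φ + φ·sin φ) = 74.243429·(0.78679500 + 0.66519734·0.61721441) = 88.896437
y = r_b·(sin φ − φ·cos φ) = 74.243429·(0.61721441 − 0.66519734·0.78679500) = 6.967038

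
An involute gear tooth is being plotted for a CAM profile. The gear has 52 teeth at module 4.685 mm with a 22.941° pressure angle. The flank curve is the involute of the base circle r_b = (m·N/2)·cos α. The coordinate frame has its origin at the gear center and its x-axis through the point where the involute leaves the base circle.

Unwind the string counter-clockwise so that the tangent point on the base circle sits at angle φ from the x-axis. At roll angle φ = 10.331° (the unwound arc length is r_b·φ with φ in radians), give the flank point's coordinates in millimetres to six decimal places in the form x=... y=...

pitch radius r_p = m·N/2 = 4.685·52/2 = 121.810000
base radius r_b = r_p·cos α = 121.810000·cos 22.941° = 112.175647
roll angle φ = 10.331° = 0.18030997 rad
x = r_b·(cos φ + φ·sin φ) = 112.175647·(0.98378815 + 0.18030997·0.17933452) = 113.984362
y = r_b·(sin φ − φ·cos φ) = 112.175647·(0.17933452 − 0.18030997·0.98378815) = 0.218486

x=113.984362 y=0.218486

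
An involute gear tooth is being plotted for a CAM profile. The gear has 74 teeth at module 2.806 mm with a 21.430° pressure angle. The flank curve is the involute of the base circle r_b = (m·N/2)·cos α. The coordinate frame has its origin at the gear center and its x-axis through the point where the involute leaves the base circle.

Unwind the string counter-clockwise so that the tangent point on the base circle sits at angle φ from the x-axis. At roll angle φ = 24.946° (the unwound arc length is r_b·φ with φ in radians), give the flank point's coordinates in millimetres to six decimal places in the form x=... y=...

x=105.374818 y=2.608762

pitch radius r_p = m·N/2 = 2.806·74/2 = 103.822000
base radius r_b = r_p·cos α = 103.822000·cos 21.430° = 96.644229
roll angle φ = 24.946° = 0.43538984 rad
x = r_b·(cos φ + φ·sin φ) = 96.644229·(0.90670569 + 0.43538984·0.42176390) = 105.374818
y = r_b·(sin φ − φ·cos φ) = 96.644229·(0.42176390 − 0.43538984·0.90670569) = 2.608762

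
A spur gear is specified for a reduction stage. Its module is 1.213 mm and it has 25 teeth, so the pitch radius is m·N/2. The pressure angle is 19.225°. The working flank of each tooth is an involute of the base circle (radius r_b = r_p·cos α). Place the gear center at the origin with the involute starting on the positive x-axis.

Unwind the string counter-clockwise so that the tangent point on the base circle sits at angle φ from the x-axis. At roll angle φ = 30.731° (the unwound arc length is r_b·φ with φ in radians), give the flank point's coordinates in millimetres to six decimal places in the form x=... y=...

pitch radius r_p = m·N/2 = 1.213·25/2 = 15.162500
base radius r_b = r_p·cos α = 15.162500·cos 19.225° = 14.316930
roll angle φ = 30.731° = 0.53635713 rad
x = r_b·(cos φ + φ·sin φ) = 14.316930·(0.85957592 + 0.53635713·0.51100807) = 16.230512
y = r_b·(sin φ − φ·cos φ) = 14.316930·(0.51100807 − 0.53635713·0.85957592) = 0.715394

x=16.230512 y=0.715394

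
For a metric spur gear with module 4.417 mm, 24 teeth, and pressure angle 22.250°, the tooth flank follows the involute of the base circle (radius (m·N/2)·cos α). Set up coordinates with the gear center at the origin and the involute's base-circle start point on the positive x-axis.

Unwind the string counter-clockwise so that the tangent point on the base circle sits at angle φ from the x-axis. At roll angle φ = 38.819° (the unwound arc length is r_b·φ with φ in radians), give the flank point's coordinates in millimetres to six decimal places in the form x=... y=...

pitch radius r_p = m·N/2 = 4.417·24/2 = 53.004000
base radius r_b = r_p·cos α = 53.004000·cos 22.250° = 49.057349
roll angle φ = 38.819° = 0.67751936 rad
x = r_b·(cos φ + φ·sin φ) = 49.057349·(0.77913013 + 0.67751936·0.62686222) = 59.057269
y = r_b·(sin φ − φ·cos φ) = 49.057349·(0.62686222 − 0.67751936·0.77913013) = 4.856014

x=59.057269 y=4.856014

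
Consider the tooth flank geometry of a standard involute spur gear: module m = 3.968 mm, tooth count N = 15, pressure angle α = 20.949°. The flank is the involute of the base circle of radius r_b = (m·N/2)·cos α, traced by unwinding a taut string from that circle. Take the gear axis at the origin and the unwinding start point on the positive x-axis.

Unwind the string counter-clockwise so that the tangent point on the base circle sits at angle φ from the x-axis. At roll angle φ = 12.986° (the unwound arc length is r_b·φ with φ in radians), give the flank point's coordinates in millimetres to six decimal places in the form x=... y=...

pitch radius r_p = m·N/2 = 3.968·15/2 = 29.760000
base radius r_b = r_p·cos α = 29.760000·cos 20.949° = 27.792836
roll angle φ = 12.986° = 0.22664846 rad
x = r_b·(cos φ + φ·sin φ) = 27.792836·(0.97442500 + 0.22664846·0.22471296) = 28.497547
y = r_b·(sin φ − φ·cos φ) = 27.792836·(0.22471296 − 0.22664846·0.97442500) = 0.107309

x=28.497547 y=0.107309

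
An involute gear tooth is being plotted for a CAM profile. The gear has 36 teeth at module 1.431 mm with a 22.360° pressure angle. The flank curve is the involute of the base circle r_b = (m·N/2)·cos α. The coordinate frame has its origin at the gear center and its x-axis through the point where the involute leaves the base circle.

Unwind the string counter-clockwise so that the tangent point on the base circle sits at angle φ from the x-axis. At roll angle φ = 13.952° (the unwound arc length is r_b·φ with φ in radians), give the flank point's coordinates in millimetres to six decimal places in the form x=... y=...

pitch radius r_p = m·N/2 = 1.431·36/2 = 25.758000
base radius r_b = r_p·cos α = 25.758000·cos 22.360° = 23.821304
roll angle φ = 13.952° = 0.24350834 rad
x = r_b·(cos φ + φ·sin φ) = 23.821304·(0.97049806 + 0.24350834·0.24110894) = 24.517126
y = r_b·(sin φ − φ·cos φ) = 23.821304·(0.24110894 − 0.24350834·0.97049806) = 0.113975

x=24.517126 y=0.113975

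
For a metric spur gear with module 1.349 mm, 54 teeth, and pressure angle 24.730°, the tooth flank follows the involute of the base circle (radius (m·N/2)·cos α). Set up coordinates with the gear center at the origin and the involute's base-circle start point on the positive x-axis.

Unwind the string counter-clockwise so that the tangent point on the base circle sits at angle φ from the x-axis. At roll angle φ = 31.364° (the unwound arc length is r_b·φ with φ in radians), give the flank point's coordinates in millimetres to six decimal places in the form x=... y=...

x=37.674079 y=1.755234

pitch radius r_p = m·N/2 = 1.349·54/2 = 36.423000
base radius r_b = r_p·cos α = 36.423000·cos 24.730° = 33.082620
roll angle φ = 31.364° = 0.54740507 rad
x = r_b·(cos φ + φ·sin φ) = 33.082620·(0.85387799 + 0.54740507·0.52047323) = 37.674079
y = r_b·(sin φ − φ·cos φ) = 33.082620·(0.52047323 − 0.54740507·0.85387799) = 1.755234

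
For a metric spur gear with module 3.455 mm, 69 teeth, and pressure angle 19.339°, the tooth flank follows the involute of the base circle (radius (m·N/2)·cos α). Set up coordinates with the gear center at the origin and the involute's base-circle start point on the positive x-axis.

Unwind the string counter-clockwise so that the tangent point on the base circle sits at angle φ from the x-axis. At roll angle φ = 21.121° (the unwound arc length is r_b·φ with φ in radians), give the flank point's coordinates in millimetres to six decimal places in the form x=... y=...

x=119.856049 y=1.852615

pitch radius r_p = m·N/2 = 3.455·69/2 = 119.197500
base radius r_b = r_p·cos α = 119.197500·cos 19.339° = 112.471872
roll angle φ = 21.121° = 0.36863099 rad
x = r_b·(cos φ + φ·sin φ) = 112.471872·(0.93282153 + 0.36863099·0.36033873) = 119.856049
y = r_b·(sin φ − φ·cos φ) = 112.471872·(0.36033873 − 0.36863099·0.93282153) = 1.852615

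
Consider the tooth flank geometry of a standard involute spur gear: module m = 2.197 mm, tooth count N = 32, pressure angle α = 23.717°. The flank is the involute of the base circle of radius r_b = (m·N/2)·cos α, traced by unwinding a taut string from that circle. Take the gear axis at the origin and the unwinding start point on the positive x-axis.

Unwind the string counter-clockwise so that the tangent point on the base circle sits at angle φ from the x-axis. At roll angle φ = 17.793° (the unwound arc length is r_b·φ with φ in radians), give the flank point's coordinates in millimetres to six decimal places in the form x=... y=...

pitch radius r_p = m·N/2 = 2.197·32/2 = 35.152000
base radius r_b = r_p·cos α = 35.152000·cos 23.717° = 32.183178
roll angle φ = 17.793° = 0.31054643 rad
x = r_b·(cos φ + φ·sin φ) = 32.183178·(0.95216673 + 0.31054643·0.30557898) = 33.697821
y = r_b·(sin φ − φ·cos φ) = 32.183178·(0.30557898 − 0.31054643·0.95216673) = 0.318195

x=33.697821 y=0.318195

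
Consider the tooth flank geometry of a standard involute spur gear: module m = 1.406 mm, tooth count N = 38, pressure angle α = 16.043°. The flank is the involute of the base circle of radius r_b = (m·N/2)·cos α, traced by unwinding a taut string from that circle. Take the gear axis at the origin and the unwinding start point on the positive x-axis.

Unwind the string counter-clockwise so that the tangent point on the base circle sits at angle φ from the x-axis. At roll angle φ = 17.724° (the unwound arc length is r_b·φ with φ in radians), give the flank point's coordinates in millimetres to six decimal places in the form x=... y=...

pitch radius r_p = m·N/2 = 1.406·38/2 = 26.714000
base radius r_b = r_p·cos α = 26.714000·cos 16.043° = 25.673612
roll angle φ = 17.724° = 0.30934216 rad
x = r_b·(cos φ + φ·sin φ) = 25.673612·(0.95253404 + 0.30934216·0.30443208) = 26.872767
y = r_b·(sin φ − φ·cos φ) = 25.673612·(0.30443208 − 0.30934216·0.95253404) = 0.250912

x=26.872767 y=0.250912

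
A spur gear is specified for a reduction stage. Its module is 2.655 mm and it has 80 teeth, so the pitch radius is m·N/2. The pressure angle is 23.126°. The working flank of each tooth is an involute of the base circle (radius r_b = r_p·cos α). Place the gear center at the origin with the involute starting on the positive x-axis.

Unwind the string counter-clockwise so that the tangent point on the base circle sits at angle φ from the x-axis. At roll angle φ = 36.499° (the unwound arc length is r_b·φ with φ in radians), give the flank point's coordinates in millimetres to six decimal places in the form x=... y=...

x=115.517238 y=8.079239

pitch radius r_p = m·N/2 = 2.655·80/2 = 106.200000
base radius r_b = r_p·cos α = 106.200000·cos 23.126° = 97.666125
roll angle φ = 36.499° = 0.63702772 rad
x = r_b·(cos φ + φ·sin φ) = 97.666125·(0.80386724 + 0.63702772·0.59480876) = 115.517238
y = r_b·(sin φ − φ·cos φ) = 97.666125·(0.59480876 − 0.63702772·0.80386724) = 8.079239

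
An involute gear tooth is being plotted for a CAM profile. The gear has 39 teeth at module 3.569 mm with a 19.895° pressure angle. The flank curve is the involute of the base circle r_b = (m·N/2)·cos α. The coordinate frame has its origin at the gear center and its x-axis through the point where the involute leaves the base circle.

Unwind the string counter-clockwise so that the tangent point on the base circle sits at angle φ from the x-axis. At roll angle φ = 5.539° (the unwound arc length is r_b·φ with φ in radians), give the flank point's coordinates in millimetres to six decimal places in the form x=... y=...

x=65.746979 y=0.019690

pitch radius r_p = m·N/2 = 3.569·39/2 = 69.595500
base radius r_b = r_p·cos α = 69.595500·cos 19.895° = 65.441889
roll angle φ = 5.539° = 0.09667379 rad
x = r_b·(cos φ + φ·sin φ) = 65.441889·(0.99533073 + 0.09667379·0.09652327) = 65.746979
y = r_b·(sin φ − φ·cos φ) = 65.441889·(0.09652327 − 0.09667379·0.99533073) = 0.019690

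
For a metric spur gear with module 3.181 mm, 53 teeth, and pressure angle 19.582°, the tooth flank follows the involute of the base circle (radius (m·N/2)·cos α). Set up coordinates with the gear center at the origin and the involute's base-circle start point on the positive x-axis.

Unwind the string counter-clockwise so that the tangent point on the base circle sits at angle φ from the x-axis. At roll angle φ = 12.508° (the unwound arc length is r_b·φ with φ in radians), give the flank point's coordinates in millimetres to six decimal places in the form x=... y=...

x=81.291038 y=0.274119

pitch radius r_p = m·N/2 = 3.181·53/2 = 84.296500
base radius r_b = r_p·cos α = 84.296500·cos 19.582° = 79.421026
roll angle φ = 12.508° = 0.21830578 rad
x = r_b·(cos φ + φ·sin φ) = 79.421026·(0.97626578 + 0.21830578·0.21657593) = 81.291038
y = r_b·(sin φ − φ·cos φ) = 79.421026·(0.21657593 − 0.21830578·0.97626578) = 0.274119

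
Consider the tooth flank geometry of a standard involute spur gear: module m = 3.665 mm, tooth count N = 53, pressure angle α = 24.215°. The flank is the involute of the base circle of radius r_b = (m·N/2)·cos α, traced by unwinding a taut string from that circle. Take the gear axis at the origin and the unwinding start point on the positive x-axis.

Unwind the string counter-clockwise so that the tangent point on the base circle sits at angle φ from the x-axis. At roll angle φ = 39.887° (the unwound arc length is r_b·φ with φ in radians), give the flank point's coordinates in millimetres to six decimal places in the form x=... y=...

x=107.509464 y=9.487031

pitch radius r_p = m·N/2 = 3.665·53/2 = 97.122500
base radius r_b = r_p·cos α = 97.122500·cos 24.215° = 88.576960
roll angle φ = 39.887° = 0.69615948 rad
x = r_b·(cos φ + φ·sin φ) = 88.576960·(0.76731067 + 0.69615948·0.64127555) = 107.509464
y = r_b·(sin φ − φ·cos φ) = 88.576960·(0.64127555 − 0.69615948·0.76731067) = 9.487031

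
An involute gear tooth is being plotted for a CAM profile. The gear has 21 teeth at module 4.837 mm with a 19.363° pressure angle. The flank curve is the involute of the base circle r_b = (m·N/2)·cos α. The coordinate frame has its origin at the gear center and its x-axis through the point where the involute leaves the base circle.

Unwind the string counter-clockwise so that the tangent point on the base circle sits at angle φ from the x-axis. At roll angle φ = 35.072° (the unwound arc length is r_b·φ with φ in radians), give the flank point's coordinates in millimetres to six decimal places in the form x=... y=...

pitch radius r_p = m·N/2 = 4.837·21/2 = 50.788500
base radius r_b = r_p·cos α = 50.788500·cos 19.363° = 47.915748
roll angle φ = 35.072° = 0.61212188 rad
x = r_b·(cos φ + φ·sin φ) = 47.915748·(0.81843062 + 0.61212188·0.57460536) = 56.069050
y = r_b·(sin φ − φ·cos φ) = 47.915748·(0.57460536 − 0.61212188·0.81843062) = 3.527848

x=56.069050 y=3.527848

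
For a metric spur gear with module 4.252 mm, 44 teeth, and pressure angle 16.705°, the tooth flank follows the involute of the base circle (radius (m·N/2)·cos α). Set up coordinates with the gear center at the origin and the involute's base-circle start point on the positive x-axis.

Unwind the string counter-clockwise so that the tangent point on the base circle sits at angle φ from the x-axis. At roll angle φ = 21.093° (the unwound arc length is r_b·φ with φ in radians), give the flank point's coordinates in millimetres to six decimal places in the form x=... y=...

x=95.463462 y=1.470003

pitch radius r_p = m·N/2 = 4.252·44/2 = 93.544000
base radius r_b = r_p·cos α = 93.544000·cos 16.705° = 89.596201
roll angle φ = 21.093° = 0.36814230 rad
x = r_b·(cos φ + φ·sin φ) = 89.596201·(0.93299751 + 0.36814230·0.35988282) = 95.463462
y = r_b·(sin φ − φ·cos φ) = 89.596201·(0.35988282 − 0.36814230·0.93299751) = 1.470003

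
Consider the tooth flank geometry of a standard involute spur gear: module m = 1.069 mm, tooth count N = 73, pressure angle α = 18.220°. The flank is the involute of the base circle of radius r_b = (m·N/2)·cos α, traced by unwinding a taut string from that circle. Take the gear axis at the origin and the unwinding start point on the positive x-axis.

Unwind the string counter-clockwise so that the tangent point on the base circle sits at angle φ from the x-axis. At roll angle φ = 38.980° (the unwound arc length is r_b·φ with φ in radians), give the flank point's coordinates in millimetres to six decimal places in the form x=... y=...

pitch radius r_p = m·N/2 = 1.069·73/2 = 39.018500
base radius r_b = r_p·cos α = 39.018500·cos 18.220° = 37.062228
roll angle φ = 38.980° = 0.68032934 rad
x = r_b·(cos φ + φ·sin φ) = 37.062228·(0.77736559 + 0.68032934·0.62904908) = 44.672072
y = r_b·(sin φ − φ·cos φ) = 37.062228·(0.62904908 − 0.68032934·0.77736559) = 3.713059

x=44.672072 y=3.713059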